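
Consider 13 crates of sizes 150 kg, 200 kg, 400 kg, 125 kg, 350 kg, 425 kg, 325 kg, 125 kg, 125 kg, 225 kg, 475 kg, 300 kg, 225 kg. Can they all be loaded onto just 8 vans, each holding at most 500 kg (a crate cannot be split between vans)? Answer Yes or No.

Yes

A valid assignment using 8 vans:
  van 1: 475 = 475
  van 2: 425 = 425
  van 3: 400 = 400
  van 4: 350 + 150 = 500
  van 5: 325 + 125 = 450
  van 6: 300 + 200 = 500
  van 7: 225 + 225 = 450
  van 8: 125 + 125 = 250
Every load is within 500 kg, so 8 vans suffice.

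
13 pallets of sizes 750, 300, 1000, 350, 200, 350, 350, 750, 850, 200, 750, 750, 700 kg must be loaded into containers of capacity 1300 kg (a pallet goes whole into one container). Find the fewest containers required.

7

Total = 1000 + 850 + 750 + 750 + 750 + 750 + 700 + 350 + 350 + 350 + 300 + 200 + 200 = 7300 kg.
Lower bound: ⌈7300/1300⌉ = 6 containers.
Also, 7 pallets each exceed 650 kg, and no two of those can share a container, so at least 7 containers are needed.
A packing using 7 containers:
  container 1: 1000 + 300 = 1300
  container 2: 850 + 350 = 1200
  container 3: 750 + 350 + 200 = 1300
  container 4: 750 + 350 + 200 = 1300
  container 5: 750 = 750
  container 6: 750 = 750
  container 7: 700 = 700
This matches the lower bound, so 7 is optimal.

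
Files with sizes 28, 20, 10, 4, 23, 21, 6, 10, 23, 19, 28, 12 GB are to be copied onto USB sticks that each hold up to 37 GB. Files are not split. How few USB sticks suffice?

Total = 28 + 28 + 23 + 23 + 21 + 20 + 19 + 12 + 10 + 10 + 6 + 4 = 204 GB.
Lower bound: ⌈204/37⌉ = 6 USB sticks.
Also, 7 files each exceed 37/2 GB, and no two of those can share a USB stick, so at least 7 USB sticks are needed.
A packing using 7 USB sticks:
  USB stick 1: 28 + 6 = 34
  USB stick 2: 28 + 4 = 32
  USB stick 3: 23 + 12 = 35
  USB stick 4: 23 + 10 = 33
  USB stick 5: 21 + 10 = 31
  USB stick 6: 20 = 20
  USB stick 7: 19 = 19
This matches the lower bound, so 7 is optimal.

7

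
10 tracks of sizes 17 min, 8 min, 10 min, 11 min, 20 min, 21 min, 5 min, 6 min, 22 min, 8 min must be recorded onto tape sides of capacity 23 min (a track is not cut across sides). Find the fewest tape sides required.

6

Total = 22 + 21 + 20 + 17 + 11 + 10 + 8 + 8 + 6 + 5 = 128 min.
Lower bound: ⌈128/23⌉ = 6 tape sides.
A packing using 6 tape sides:
  side 1: 22 = 22
  side 2: 21 = 21
  side 3: 20 = 20
  side 4: 17 + 6 = 23
  side 5: 11 + 10 = 21
  side 6: 8 + 8 + 5 = 21
This matches the lower bound, so 6 is optimal.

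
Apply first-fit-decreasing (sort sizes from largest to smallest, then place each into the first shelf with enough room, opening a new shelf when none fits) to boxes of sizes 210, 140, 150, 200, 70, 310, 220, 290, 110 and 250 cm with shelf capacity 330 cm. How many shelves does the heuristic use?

7

Sorted descending: 310, 290, 250, 220, 210, 200, 150, 140, 110, 70.
  310 → shelf 1 (new)  [load 310/330]
  290 → shelf 2 (new)  [load 290/330]
  250 → shelf 3 (new)  [load 250/330]
  220 → shelf 4 (new)  [load 220/330]
  210 → shelf 5 (new)  [load 210/330]
  200 → shelf 6 (new)  [load 200/330]
  150 → shelf 7 (new)  [load 150/330]
  140 → shelf 7  [load 290/330]
  110 → shelf 4  [load 330/330]
  70 → shelf 3  [load 320/330]
7 shelves opened.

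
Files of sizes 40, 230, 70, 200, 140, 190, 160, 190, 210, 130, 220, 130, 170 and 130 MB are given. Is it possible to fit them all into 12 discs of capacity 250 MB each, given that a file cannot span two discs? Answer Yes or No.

Yes

A valid assignment using 12 discs:
  disc 1: 230 = 230
  disc 2: 220 = 220
  disc 3: 210 + 40 = 250
  disc 4: 200 = 200
  disc 5: 190 = 190
  disc 6: 190 = 190
  disc 7: 170 + 70 = 240
  disc 8: 160 = 160
  disc 9: 140 = 140
  disc 10: 130 = 130
  disc 11: 130 = 130
  disc 12: 130 = 130
Every load is within 250 MB, so 12 discs suffice.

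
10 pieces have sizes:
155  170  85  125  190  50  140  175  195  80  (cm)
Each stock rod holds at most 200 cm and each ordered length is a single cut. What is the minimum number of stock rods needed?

8

Total = 195 + 190 + 175 + 170 + 155 + 140 + 125 + 85 + 80 + 50 = 1365 cm.
Lower bound: ⌈1365/200⌉ = 7 stock rods.
A packing using 8 stock rods:
  stock rod 1: 195 = 195
  stock rod 2: 190 = 190
  stock rod 3: 175 = 175
  stock rod 4: 170 = 170
  stock rod 5: 155 = 155
  stock rod 6: 140 + 50 = 190
  stock rod 7: 125 = 125
  stock rod 8: 85 + 80 = 165
No arrangement into 7 stock rods stays within capacity, so 8 is optimal.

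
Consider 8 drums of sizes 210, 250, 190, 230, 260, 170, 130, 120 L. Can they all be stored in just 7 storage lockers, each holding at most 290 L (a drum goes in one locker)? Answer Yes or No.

A valid assignment using 7 storage lockers:
  locker 1: 260 = 260
  locker 2: 250 = 250
  locker 3: 230 = 230
  locker 4: 210 = 210
  locker 5: 190 = 190
  locker 6: 170 + 120 = 290
  locker 7: 130 = 130
Every load is within 290 L, so 7 storage lockers suffice.

Yes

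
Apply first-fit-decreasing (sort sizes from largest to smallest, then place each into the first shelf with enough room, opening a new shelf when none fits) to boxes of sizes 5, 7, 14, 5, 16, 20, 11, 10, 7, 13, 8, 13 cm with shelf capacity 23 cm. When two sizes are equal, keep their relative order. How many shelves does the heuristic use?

Sorted descending: 20, 16, 14, 13, 13, 11, 10, 8, 7, 7, 5, 5.
  20 → shelf 1 (new)  [load 20/23]
  16 → shelf 2 (new)  [load 16/23]
  14 → shelf 3 (new)  [load 14/23]
  13 → shelf 4 (new)  [load 13/23]
  13 → shelf 5 (new)  [load 13/23]
  11 → shelf 6 (new)  [load 11/23]
  10 → shelf 4  [load 23/23]
  8 → shelf 3  [load 22/23]
  7 → shelf 2  [load 23/23]
  7 → shelf 5  [load 20/23]
  5 → shelf 6  [load 16/23]
  5 → shelf 6  [load 21/23]
6 shelves opened.

6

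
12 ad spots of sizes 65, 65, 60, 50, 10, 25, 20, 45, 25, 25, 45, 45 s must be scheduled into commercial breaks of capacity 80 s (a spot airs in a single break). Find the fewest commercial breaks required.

Total = 65 + 65 + 60 + 50 + 45 + 45 + 45 + 25 + 25 + 25 + 20 + 10 = 480 s.
Lower bound: ⌈480/80⌉ = 6 commercial breaks.
Also, 7 ad spots each exceed 40 s, and no two of those can share a break, so at least 7 commercial breaks are needed.
A packing using 7 commercial breaks:
  break 1: 65 + 10 = 75
  break 2: 65 = 65
  break 3: 60 + 20 = 80
  break 4: 50 + 25 = 75
  break 5: 45 + 25 = 70
  break 6: 45 + 25 = 70
  break 7: 45 = 45
This matches the lower bound, so 7 is optimal.

7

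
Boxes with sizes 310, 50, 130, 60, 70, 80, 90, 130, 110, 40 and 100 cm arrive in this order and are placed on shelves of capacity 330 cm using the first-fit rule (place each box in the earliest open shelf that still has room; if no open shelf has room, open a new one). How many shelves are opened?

4

  310 → shelf 1 (new)  [load 310/330]
  50 → shelf 2 (new)  [load 50/330]
  130 → shelf 2  [load 180/330]
  60 → shelf 2  [load 240/330]
  70 → shelf 2  [load 310/330]
  80 → shelf 3 (new)  [load 80/330]
  90 → shelf 3  [load 170/330]
  130 → shelf 3  [load 300/330]
  110 → shelf 4 (new)  [load 110/330]
  40 → shelf 4  [load 150/330]
  100 → shelf 4  [load 250/330]
4 shelves opened.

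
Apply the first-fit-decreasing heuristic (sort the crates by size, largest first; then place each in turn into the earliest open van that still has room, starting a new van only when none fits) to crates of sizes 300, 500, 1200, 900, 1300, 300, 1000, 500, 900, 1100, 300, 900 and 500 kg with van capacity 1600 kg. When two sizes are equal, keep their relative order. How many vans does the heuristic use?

Sorted descending: 1300, 1200, 1100, 1000, 900, 900, 900, 500, 500, 500, 300, 300, 300.
  1300 → van 1 (new)  [load 1300/1600]
  1200 → van 2 (new)  [load 1200/1600]
  1100 → van 3 (new)  [load 1100/1600]
  1000 → van 4 (new)  [load 1000/1600]
  900 → van 5 (new)  [load 900/1600]
  900 → van 6 (new)  [load 900/1600]
  900 → van 7 (new)  [load 900/1600]
  500 → van 3  [load 1600/1600]
  500 → van 4  [load 1500/1600]
  500 → van 5  [load 1400/1600]
  300 → van 1  [load 1600/1600]
  300 → van 2  [load 1500/1600]
  300 → van 6  [load 1200/1600]
7 vans opened.

7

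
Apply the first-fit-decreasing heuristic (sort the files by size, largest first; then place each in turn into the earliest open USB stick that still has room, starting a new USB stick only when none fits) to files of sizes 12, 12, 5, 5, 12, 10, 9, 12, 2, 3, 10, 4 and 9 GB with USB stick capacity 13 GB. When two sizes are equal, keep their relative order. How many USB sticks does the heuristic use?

Sorted descending: 12, 12, 12, 12, 10, 10, 9, 9, 5, 5, 4, 3, 2.
  12 → USB stick 1 (new)  [load 12/13]
  12 → USB stick 2 (new)  [load 12/13]
  12 → USB stick 3 (new)  [load 12/13]
  12 → USB stick 4 (new)  [load 12/13]
  10 → USB stick 5 (new)  [load 10/13]
  10 → USB stick 6 (new)  [load 10/13]
  9 → USB stick 7 (new)  [load 9/13]
  9 → USB stick 8 (new)  [load 9/13]
  5 → USB stick 9 (new)  [load 5/13]
  5 → USB stick 9  [load 10/13]
  4 → USB stick 7  [load 13/13]
  3 → USB stick 5  [load 13/13]
  2 → USB stick 6  [load 12/13]
9 USB sticks opened.

9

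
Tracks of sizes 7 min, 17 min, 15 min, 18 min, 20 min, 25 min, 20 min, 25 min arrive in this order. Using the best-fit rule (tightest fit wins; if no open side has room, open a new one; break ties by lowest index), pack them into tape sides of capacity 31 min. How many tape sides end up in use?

7

  7 → side 1 (new)  [load 7/31]
  17 → side 1  [load 24/31]
  15 → side 2 (new)  [load 15/31]
  18 → side 3 (new)  [load 18/31]
  20 → side 4 (new)  [load 20/31]
  25 → side 5 (new)  [load 25/31]
  20 → side 6 (new)  [load 20/31]
  25 → side 7 (new)  [load 25/31]
7 tape sides opened.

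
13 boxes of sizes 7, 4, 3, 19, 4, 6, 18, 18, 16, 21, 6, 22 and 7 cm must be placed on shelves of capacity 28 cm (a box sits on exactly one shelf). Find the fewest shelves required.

Total = 22 + 21 + 19 + 18 + 18 + 16 + 7 + 7 + 6 + 6 + 4 + 4 + 3 = 151 cm.
Lower bound: ⌈151/28⌉ = 6 shelves.
A packing using 6 shelves:
  shelf 1: 22 + 6 = 28
  shelf 2: 21 + 7 = 28
  shelf 3: 19 + 7 = 26
  shelf 4: 18 + 6 + 4 = 28
  shelf 5: 18 + 4 + 3 = 25
  shelf 6: 16 = 16
This matches the lower bound, so 6 is optimal.

6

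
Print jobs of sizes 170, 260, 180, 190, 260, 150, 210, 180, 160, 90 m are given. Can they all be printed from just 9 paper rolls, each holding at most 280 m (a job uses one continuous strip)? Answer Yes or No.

A valid assignment using 9 paper rolls:
  roll 1: 260 = 260
  roll 2: 260 = 260
  roll 3: 210 = 210
  roll 4: 190 + 90 = 280
  roll 5: 180 = 180
  roll 6: 180 = 180
  roll 7: 170 = 170
  roll 8: 160 = 160
  roll 9: 150 = 150
Every load is within 280 m, so 9 paper rolls suffice.

Yes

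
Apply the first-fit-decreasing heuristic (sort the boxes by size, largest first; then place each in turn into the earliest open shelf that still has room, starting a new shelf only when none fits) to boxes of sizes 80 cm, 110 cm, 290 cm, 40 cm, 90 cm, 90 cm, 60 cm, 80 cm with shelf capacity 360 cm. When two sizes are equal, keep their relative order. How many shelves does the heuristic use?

3

Sorted descending: 290, 110, 90, 90, 80, 80, 60, 40.
  290 → shelf 1 (new)  [load 290/360]
  110 → shelf 2 (new)  [load 110/360]
  90 → shelf 2  [load 200/360]
  90 → shelf 2  [load 290/360]
  80 → shelf 3 (new)  [load 80/360]
  80 → shelf 3  [load 160/360]
  60 → shelf 1  [load 350/360]
  40 → shelf 2  [load 330/360]
3 shelves opened.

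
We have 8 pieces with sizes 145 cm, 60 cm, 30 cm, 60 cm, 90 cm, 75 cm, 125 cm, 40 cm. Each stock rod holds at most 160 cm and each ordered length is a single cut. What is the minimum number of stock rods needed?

Total = 145 + 125 + 90 + 75 + 60 + 60 + 40 + 30 = 625 cm.
Lower bound: ⌈625/160⌉ = 4 stock rods.
A packing using 5 stock rods:
  stock rod 1: 145 = 145
  stock rod 2: 125 + 30 = 155
  stock rod 3: 90 + 60 = 150
  stock rod 4: 75 + 60 = 135
  stock rod 5: 40 = 40
No arrangement into 4 stock rods stays within capacity, so 5 is optimal.

5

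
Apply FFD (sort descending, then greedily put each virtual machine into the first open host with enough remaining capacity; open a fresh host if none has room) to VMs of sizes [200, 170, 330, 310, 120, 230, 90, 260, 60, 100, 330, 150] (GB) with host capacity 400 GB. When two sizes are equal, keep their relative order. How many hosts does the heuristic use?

Sorted descending: 330, 330, 310, 260, 230, 200, 170, 150, 120, 100, 90, 60.
  330 → host 1 (new)  [load 330/400]
  330 → host 2 (new)  [load 330/400]
  310 → host 3 (new)  [load 310/400]
  260 → host 4 (new)  [load 260/400]
  230 → host 5 (new)  [load 230/400]
  200 → host 6 (new)  [load 200/400]
  170 → host 5  [load 400/400]
  150 → host 6  [load 350/400]
  120 → host 4  [load 380/400]
  100 → host 7 (new)  [load 100/400]
  90 → host 3  [load 400/400]
  60 → host 1  [load 390/400]
7 hosts opened.

7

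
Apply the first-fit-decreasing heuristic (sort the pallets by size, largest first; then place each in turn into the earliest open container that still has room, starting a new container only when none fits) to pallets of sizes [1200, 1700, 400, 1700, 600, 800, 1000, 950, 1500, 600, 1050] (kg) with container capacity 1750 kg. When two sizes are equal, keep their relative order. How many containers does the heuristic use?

Sorted descending: 1700, 1700, 1500, 1200, 1050, 1000, 950, 800, 600, 600, 400.
  1700 → container 1 (new)  [load 1700/1750]
  1700 → container 2 (new)  [load 1700/1750]
  1500 → container 3 (new)  [load 1500/1750]
  1200 → container 4 (new)  [load 1200/1750]
  1050 → container 5 (new)  [load 1050/1750]
  1000 → container 6 (new)  [load 1000/1750]
  950 → container 7 (new)  [load 950/1750]
  800 → container 7  [load 1750/1750]
  600 → container 5  [load 1650/1750]
  600 → container 6  [load 1600/1750]
  400 → container 4  [load 1600/1750]
7 containers opened.

7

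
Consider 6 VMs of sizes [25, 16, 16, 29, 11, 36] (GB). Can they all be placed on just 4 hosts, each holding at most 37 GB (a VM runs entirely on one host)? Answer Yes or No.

A valid assignment using 4 hosts:
  host 1: 36 = 36
  host 2: 29 = 29
  host 3: 25 + 11 = 36
  host 4: 16 + 16 = 32
Every load is within 37 GB, so 4 hosts suffice.

Yes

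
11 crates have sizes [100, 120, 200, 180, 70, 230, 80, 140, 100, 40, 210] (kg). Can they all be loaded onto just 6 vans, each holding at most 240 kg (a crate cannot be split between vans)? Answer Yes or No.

Total = 1470 kg; ⌈1470/240⌉ = 7.
At least 7 vans are required, but only 6 are allowed.

No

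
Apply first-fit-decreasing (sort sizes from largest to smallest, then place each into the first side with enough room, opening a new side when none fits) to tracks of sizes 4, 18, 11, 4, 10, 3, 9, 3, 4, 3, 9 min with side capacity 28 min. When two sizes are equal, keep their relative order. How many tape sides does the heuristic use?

Sorted descending: 18, 11, 10, 9, 9, 4, 4, 4, 3, 3, 3.
  18 → side 1 (new)  [load 18/28]
  11 → side 2 (new)  [load 11/28]
  10 → side 1  [load 28/28]
  9 → side 2  [load 20/28]
  9 → side 3 (new)  [load 9/28]
  4 → side 2  [load 24/28]
  4 → side 2  [load 28/28]
  4 → side 3  [load 13/28]
  3 → side 3  [load 16/28]
  3 → side 3  [load 19/28]
  3 → side 3  [load 22/28]
3 tape sides opened.

3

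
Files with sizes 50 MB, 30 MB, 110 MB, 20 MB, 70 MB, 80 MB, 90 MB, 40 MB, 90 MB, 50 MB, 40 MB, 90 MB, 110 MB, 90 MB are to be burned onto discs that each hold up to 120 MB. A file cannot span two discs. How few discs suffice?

9

Total = 110 + 110 + 90 + 90 + 90 + 90 + 80 + 70 + 50 + 50 + 40 + 40 + 30 + 20 = 960 MB.
Lower bound: ⌈960/120⌉ = 8 discs.
A packing using 9 discs:
  disc 1: 110 = 110
  disc 2: 110 = 110
  disc 3: 90 + 30 = 120
  disc 4: 90 + 20 = 110
  disc 5: 90 = 90
  disc 6: 90 = 90
  disc 7: 80 + 40 = 120
  disc 8: 70 + 50 = 120
  disc 9: 50 + 40 = 90
No arrangement into 8 discs stays within capacity, so 9 is optimal.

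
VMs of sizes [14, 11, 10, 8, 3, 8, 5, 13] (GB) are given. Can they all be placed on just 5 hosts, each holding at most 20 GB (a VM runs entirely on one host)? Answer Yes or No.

Yes

A valid assignment using 4 hosts:
  host 1: 14 + 5 = 19
  host 2: 13 + 3 = 16
  host 3: 11 + 8 = 19
  host 4: 10 + 8 = 18
That uses only 4 ≤ 5, so 5 hosts are enough.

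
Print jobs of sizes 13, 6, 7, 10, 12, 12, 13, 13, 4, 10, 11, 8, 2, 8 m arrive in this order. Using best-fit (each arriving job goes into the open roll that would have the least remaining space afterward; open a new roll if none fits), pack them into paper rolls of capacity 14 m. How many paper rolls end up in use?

  13 → roll 1 (new)  [load 13/14]
  6 → roll 2 (new)  [load 6/14]
  7 → roll 2  [load 13/14]
  10 → roll 3 (new)  [load 10/14]
  12 → roll 4 (new)  [load 12/14]
  12 → roll 5 (new)  [load 12/14]
  13 → roll 6 (new)  [load 13/14]
  13 → roll 7 (new)  [load 13/14]
  4 → roll 3  [load 14/14]
  10 → roll 8 (new)  [load 10/14]
  11 → roll 9 (new)  [load 11/14]
  8 → roll 10 (new)  [load 8/14]
  2 → roll 4  [load 14/14]
  8 → roll 11 (new)  [load 8/14]
11 paper rolls opened.

11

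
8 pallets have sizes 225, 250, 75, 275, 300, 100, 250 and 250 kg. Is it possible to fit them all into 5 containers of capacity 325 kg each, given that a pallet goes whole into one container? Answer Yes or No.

Total = 1725 kg; ⌈1725/325⌉ = 6.
At least 6 containers are required, but only 5 are allowed.

No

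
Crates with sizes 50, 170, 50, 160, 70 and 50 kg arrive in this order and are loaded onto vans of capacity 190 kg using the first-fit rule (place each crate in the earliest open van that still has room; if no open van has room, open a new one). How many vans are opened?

  50 → van 1 (new)  [load 50/190]
  170 → van 2 (new)  [load 170/190]
  50 → van 1  [load 100/190]
  160 → van 3 (new)  [load 160/190]
  70 → van 1  [load 170/190]
  50 → van 4 (new)  [load 50/190]
4 vans opened.

4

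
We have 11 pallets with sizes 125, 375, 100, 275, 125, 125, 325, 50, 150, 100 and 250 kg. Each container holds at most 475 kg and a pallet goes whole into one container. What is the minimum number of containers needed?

5

Total = 375 + 325 + 275 + 250 + 150 + 125 + 125 + 125 + 100 + 100 + 50 = 2000 kg.
Lower bound: ⌈2000/475⌉ = 5 containers.
A packing using 5 containers:
  container 1: 375 + 100 = 475
  container 2: 325 + 150 = 475
  container 3: 275 + 125 + 50 = 450
  container 4: 250 + 125 + 100 = 475
  container 5: 125 = 125
This matches the lower bound, so 5 is optimal.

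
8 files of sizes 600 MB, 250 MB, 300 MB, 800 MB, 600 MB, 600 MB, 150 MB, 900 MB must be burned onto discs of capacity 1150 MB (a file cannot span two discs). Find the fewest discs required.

5

Total = 900 + 800 + 600 + 600 + 600 + 300 + 250 + 150 = 4200 MB.
Lower bound: ⌈4200/1150⌉ = 4 discs.
Also, 5 files each exceed 575 MB, and no two of those can share a disc, so at least 5 discs are needed.
A packing using 5 discs:
  disc 1: 900 + 250 = 1150
  disc 2: 800 + 300 = 1100
  disc 3: 600 + 150 = 750
  disc 4: 600 = 600
  disc 5: 600 = 600
This matches the lower bound, so 5 is optimal.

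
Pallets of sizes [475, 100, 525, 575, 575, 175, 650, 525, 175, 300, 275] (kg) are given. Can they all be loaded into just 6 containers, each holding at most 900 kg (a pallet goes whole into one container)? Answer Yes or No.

A valid assignment using 6 containers:
  container 1: 650 + 175 = 825
  container 2: 575 + 300 = 875
  container 3: 575 + 275 = 850
  container 4: 525 + 175 + 100 = 800
  container 5: 525 = 525
  container 6: 475 = 475
Every load is within 900 kg, so 6 containers suffice.

Yes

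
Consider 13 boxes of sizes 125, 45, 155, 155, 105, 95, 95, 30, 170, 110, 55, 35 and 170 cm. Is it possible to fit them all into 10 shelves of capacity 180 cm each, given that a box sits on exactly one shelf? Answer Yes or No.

Yes

A valid assignment using 9 shelves:
  shelf 1: 170 = 170
  shelf 2: 170 = 170
  shelf 3: 155 = 155
  shelf 4: 155 = 155
  shelf 5: 125 + 55 = 180
  shelf 6: 110 + 45 = 155
  shelf 7: 105 + 35 + 30 = 170
  shelf 8: 95 = 95
  shelf 9: 95 = 95
That uses only 9 ≤ 10, so 10 shelves are enough.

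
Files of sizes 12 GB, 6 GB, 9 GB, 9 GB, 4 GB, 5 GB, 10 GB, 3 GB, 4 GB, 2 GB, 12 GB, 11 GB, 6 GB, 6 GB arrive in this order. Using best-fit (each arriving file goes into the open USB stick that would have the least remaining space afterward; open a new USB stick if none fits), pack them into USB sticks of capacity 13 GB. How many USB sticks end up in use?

  12 → USB stick 1 (new)  [load 12/13]
  6 → USB stick 2 (new)  [load 6/13]
  9 → USB stick 3 (new)  [load 9/13]
  9 → USB stick 4 (new)  [load 9/13]
  4 → USB stick 3  [load 13/13]
  5 → USB stick 2  [load 11/13]
  10 → USB stick 5 (new)  [load 10/13]
  3 → USB stick 5  [load 13/13]
  4 → USB stick 4  [load 13/13]
  2 → USB stick 2  [load 13/13]
  12 → USB stick 6 (new)  [load 12/13]
  11 → USB stick 7 (new)  [load 11/13]
  6 → USB stick 8 (new)  [load 6/13]
  6 → USB stick 8  [load 12/13]
8 USB sticks opened.

8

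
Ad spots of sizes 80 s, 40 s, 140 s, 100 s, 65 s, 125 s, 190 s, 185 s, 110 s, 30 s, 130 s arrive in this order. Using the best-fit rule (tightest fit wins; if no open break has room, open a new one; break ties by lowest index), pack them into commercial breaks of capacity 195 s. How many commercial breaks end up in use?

  80 → break 1 (new)  [load 80/195]
  40 → break 1  [load 120/195]
  140 → break 2 (new)  [load 140/195]
  100 → break 3 (new)  [load 100/195]
  65 → break 1  [load 185/195]
  125 → break 4 (new)  [load 125/195]
  190 → break 5 (new)  [load 190/195]
  185 → break 6 (new)  [load 185/195]
  110 → break 7 (new)  [load 110/195]
  30 → break 2  [load 170/195]
  130 → break 8 (new)  [load 130/195]
8 commercial breaks opened.

8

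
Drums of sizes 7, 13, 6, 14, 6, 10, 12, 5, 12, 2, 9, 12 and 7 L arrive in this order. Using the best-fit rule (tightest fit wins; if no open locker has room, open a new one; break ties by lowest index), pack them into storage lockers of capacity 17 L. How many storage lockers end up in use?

8

  7 → locker 1 (new)  [load 7/17]
  13 → locker 2 (new)  [load 13/17]
  6 → locker 1  [load 13/17]
  14 → locker 3 (new)  [load 14/17]
  6 → locker 4 (new)  [load 6/17]
  10 → locker 4  [load 16/17]
  12 → locker 5 (new)  [load 12/17]
  5 → locker 5  [load 17/17]
  12 → locker 6 (new)  [load 12/17]
  2 → locker 3  [load 16/17]
  9 → locker 7 (new)  [load 9/17]
  12 → locker 8 (new)  [load 12/17]
  7 → locker 7  [load 16/17]
8 storage lockers opened.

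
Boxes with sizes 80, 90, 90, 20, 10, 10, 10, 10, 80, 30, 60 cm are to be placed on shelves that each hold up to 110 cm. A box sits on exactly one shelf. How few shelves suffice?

5

Total = 90 + 90 + 80 + 80 + 60 + 30 + 20 + 10 + 10 + 10 + 10 = 490 cm.
Lower bound: ⌈490/110⌉ = 5 shelves.
A packing using 5 shelves:
  shelf 1: 90 + 20 = 110
  shelf 2: 90 + 10 + 10 = 110
  shelf 3: 80 + 30 = 110
  shelf 4: 80 + 10 + 10 = 100
  shelf 5: 60 = 60
This matches the lower bound, so 5 is optimal.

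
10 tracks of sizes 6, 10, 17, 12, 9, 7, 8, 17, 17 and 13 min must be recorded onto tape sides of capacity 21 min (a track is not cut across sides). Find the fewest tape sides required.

Total = 17 + 17 + 17 + 13 + 12 + 10 + 9 + 8 + 7 + 6 = 116 min.
Lower bound: ⌈116/21⌉ = 6 tape sides.
A packing using 7 tape sides:
  side 1: 17 = 17
  side 2: 17 = 17
  side 3: 17 = 17
  side 4: 13 + 8 = 21
  side 5: 12 + 9 = 21
  side 6: 10 + 7 = 17
  side 7: 6 = 6
No arrangement into 6 tape sides stays within capacity, so 7 is optimal.

7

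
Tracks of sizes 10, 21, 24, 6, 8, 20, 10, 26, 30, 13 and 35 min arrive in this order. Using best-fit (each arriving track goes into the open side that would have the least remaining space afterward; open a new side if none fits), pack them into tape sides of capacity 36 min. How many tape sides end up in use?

  10 → side 1 (new)  [load 10/36]
  21 → side 1  [load 31/36]
  24 → side 2 (new)  [load 24/36]
  6 → side 2  [load 30/36]
  8 → side 3 (new)  [load 8/36]
  20 → side 3  [load 28/36]
  10 → side 4 (new)  [load 10/36]
  26 → side 4  [load 36/36]
  30 → side 5 (new)  [load 30/36]
  13 → side 6 (new)  [load 13/36]
  35 → side 7 (new)  [load 35/36]
7 tape sides opened.

7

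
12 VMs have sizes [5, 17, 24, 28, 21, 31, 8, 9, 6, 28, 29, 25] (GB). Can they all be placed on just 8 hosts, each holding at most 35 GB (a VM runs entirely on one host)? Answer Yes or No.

Yes

A valid assignment using 8 hosts:
  host 1: 31 = 31
  host 2: 29 + 6 = 35
  host 3: 28 + 5 = 33
  host 4: 28 = 28
  host 5: 25 + 9 = 34
  host 6: 24 + 8 = 32
  host 7: 21 = 21
  host 8: 17 = 17
Every load is within 35 GB, so 8 hosts suffice.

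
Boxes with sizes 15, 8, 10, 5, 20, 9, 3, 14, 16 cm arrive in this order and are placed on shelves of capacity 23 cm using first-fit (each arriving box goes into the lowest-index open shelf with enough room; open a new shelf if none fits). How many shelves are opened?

5

  15 → shelf 1 (new)  [load 15/23]
  8 → shelf 1  [load 23/23]
  10 → shelf 2 (new)  [load 10/23]
  5 → shelf 2  [load 15/23]
  20 → shelf 3 (new)  [load 20/23]
  9 → shelf 4 (new)  [load 9/23]
  3 → shelf 2  [load 18/23]
  14 → shelf 4  [load 23/23]
  16 → shelf 5 (new)  [load 16/23]
5 shelves opened.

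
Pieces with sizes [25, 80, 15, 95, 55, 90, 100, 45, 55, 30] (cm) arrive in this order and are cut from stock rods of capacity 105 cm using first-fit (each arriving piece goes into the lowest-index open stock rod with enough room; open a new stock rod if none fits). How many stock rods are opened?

6

  25 → stock rod 1 (new)  [load 25/105]
  80 → stock rod 1  [load 105/105]
  15 → stock rod 2 (new)  [load 15/105]
  95 → stock rod 3 (new)  [load 95/105]
  55 → stock rod 2  [load 70/105]
  90 → stock rod 4 (new)  [load 90/105]
  100 → stock rod 5 (new)  [load 100/105]
  45 → stock rod 6 (new)  [load 45/105]
  55 → stock rod 6  [load 100/105]
  30 → stock rod 2  [load 100/105]
6 stock rods opened.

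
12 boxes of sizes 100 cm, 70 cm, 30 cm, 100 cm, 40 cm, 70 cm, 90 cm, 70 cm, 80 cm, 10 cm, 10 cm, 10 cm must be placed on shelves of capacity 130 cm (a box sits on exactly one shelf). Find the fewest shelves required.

Total = 100 + 100 + 90 + 80 + 70 + 70 + 70 + 40 + 30 + 10 + 10 + 10 = 680 cm.
Lower bound: ⌈680/130⌉ = 6 shelves.
Also, 7 boxes each exceed 65 cm, and no two of those can share a shelf, so at least 7 shelves are needed.
A packing using 7 shelves:
  shelf 1: 100 + 30 = 130
  shelf 2: 100 + 10 + 10 + 10 = 130
  shelf 3: 90 + 40 = 130
  shelf 4: 80 = 80
  shelf 5: 70 = 70
  shelf 6: 70 = 70
  shelf 7: 70 = 70
This matches the lower bound, so 7 is optimal.

7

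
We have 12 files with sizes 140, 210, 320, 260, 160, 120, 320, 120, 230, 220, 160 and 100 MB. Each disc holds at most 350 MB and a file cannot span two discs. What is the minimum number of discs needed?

8

Total = 320 + 320 + 260 + 230 + 220 + 210 + 160 + 160 + 140 + 120 + 120 + 100 = 2360 MB.
Lower bound: ⌈2360/350⌉ = 7 discs.
A packing using 8 discs:
  disc 1: 320 = 320
  disc 2: 320 = 320
  disc 3: 260 = 260
  disc 4: 230 + 120 = 350
  disc 5: 220 + 120 = 340
  disc 6: 210 + 140 = 350
  disc 7: 160 + 160 = 320
  disc 8: 100 = 100
No arrangement into 7 discs stays within capacity, so 8 is optimal.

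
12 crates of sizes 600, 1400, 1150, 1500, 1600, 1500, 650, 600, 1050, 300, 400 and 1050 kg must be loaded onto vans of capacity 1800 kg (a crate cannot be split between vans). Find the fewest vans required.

Total = 1600 + 1500 + 1500 + 1400 + 1150 + 1050 + 1050 + 650 + 600 + 600 + 400 + 300 = 11800 kg.
Lower bound: ⌈11800/1800⌉ = 7 vans.
A packing using 7 vans:
  van 1: 1600 = 1600
  van 2: 1500 + 300 = 1800
  van 3: 1500 = 1500
  van 4: 1400 + 400 = 1800
  van 5: 1150 + 650 = 1800
  van 6: 1050 + 600 = 1650
  van 7: 1050 + 600 = 1650
This matches the lower bound, so 7 is optimal.

7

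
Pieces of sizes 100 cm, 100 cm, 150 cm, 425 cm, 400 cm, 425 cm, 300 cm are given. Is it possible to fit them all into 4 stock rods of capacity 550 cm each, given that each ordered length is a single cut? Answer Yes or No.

Yes

A valid assignment using 4 stock rods:
  stock rod 1: 425 + 100 = 525
  stock rod 2: 425 + 100 = 525
  stock rod 3: 400 + 150 = 550
  stock rod 4: 300 = 300
Every load is within 550 cm, so 4 stock rods suffice.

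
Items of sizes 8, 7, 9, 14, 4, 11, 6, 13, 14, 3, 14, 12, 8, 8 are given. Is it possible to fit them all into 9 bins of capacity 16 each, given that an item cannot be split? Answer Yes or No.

Yes

A valid assignment using 9 bins:
  bin 1: 14 = 14
  bin 2: 14 = 14
  bin 3: 14 = 14
  bin 4: 13 + 3 = 16
  bin 5: 12 + 4 = 16
  bin 6: 11 = 11
  bin 7: 9 + 7 = 16
  bin 8: 8 + 8 = 16
  bin 9: 8 + 6 = 14
Every load is within 16, so 9 bins suffice.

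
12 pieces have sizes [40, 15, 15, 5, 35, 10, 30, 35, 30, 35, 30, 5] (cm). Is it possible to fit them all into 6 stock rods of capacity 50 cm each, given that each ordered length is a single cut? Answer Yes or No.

No

Total = 285 cm; ⌈285/50⌉ = 6.
7 pieces each exceed half the capacity and cannot share a stock rod, forcing at least 7 stock rods.
At least 7 stock rods are required, but only 6 are allowed.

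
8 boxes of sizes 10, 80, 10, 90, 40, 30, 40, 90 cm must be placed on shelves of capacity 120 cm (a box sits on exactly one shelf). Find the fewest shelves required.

Total = 90 + 90 + 80 + 40 + 40 + 30 + 10 + 10 = 390 cm.
Lower bound: ⌈390/120⌉ = 4 shelves.
A packing using 4 shelves:
  shelf 1: 90 + 30 = 120
  shelf 2: 90 + 10 + 10 = 110
  shelf 3: 80 + 40 = 120
  shelf 4: 40 = 40
This matches the lower bound, so 4 is optimal.

4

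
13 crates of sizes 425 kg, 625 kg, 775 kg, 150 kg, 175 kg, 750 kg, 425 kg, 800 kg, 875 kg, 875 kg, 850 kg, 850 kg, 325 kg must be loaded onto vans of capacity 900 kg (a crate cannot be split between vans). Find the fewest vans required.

10

Total = 875 + 875 + 850 + 850 + 800 + 775 + 750 + 625 + 425 + 425 + 325 + 175 + 150 = 7900 kg.
Lower bound: ⌈7900/900⌉ = 9 vans.
A packing using 10 vans:
  van 1: 875 = 875
  van 2: 875 = 875
  van 3: 850 = 850
  van 4: 850 = 850
  van 5: 800 = 800
  van 6: 775 = 775
  van 7: 750 + 150 = 900
  van 8: 625 + 175 = 800
  van 9: 425 + 425 = 850
  van 10: 325 = 325
No arrangement into 9 vans stays within capacity, so 10 is optimal.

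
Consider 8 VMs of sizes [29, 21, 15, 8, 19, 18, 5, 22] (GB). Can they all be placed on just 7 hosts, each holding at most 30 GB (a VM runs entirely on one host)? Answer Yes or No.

Yes

A valid assignment using 6 hosts:
  host 1: 29 = 29
  host 2: 22 + 8 = 30
  host 3: 21 + 5 = 26
  host 4: 19 = 19
  host 5: 18 = 18
  host 6: 15 = 15
That uses only 6 ≤ 7, so 7 hosts are enough.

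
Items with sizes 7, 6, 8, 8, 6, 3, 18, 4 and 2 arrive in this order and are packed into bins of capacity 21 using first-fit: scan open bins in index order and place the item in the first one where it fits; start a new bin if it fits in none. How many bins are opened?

  7 → bin 1 (new)  [load 7/21]
  6 → bin 1  [load 13/21]
  8 → bin 1  [load 21/21]
  8 → bin 2 (new)  [load 8/21]
  6 → bin 2  [load 14/21]
  3 → bin 2  [load 17/21]
  18 → bin 3 (new)  [load 18/21]
  4 → bin 2  [load 21/21]
  2 → bin 3  [load 20/21]
3 bins opened.

3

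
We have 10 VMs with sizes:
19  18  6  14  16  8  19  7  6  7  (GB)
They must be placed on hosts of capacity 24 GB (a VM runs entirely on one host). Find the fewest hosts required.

6

Total = 19 + 19 + 18 + 16 + 14 + 8 + 7 + 7 + 6 + 6 = 120 GB.
Lower bound: ⌈120/24⌉ = 5 hosts.
A packing using 6 hosts:
  host 1: 19 = 19
  host 2: 19 = 19
  host 3: 18 + 6 = 24
  host 4: 16 + 8 = 24
  host 5: 14 + 7 = 21
  host 6: 7 + 6 = 13
No arrangement into 5 hosts stays within capacity, so 6 is optimal.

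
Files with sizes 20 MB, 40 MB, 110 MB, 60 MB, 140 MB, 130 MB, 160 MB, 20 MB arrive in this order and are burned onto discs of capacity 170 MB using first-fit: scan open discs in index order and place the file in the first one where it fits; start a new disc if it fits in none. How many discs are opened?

  20 → disc 1 (new)  [load 20/170]
  40 → disc 1  [load 60/170]
  110 → disc 1  [load 170/170]
  60 → disc 2 (new)  [load 60/170]
  140 → disc 3 (new)  [load 140/170]
  130 → disc 4 (new)  [load 130/170]
  160 → disc 5 (new)  [load 160/170]
  20 → disc 2  [load 80/170]
5 discs opened.

5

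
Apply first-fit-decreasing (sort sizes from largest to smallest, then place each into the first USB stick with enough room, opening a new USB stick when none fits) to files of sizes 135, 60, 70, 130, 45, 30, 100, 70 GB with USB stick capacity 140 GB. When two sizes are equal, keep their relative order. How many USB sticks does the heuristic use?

Sorted descending: 135, 130, 100, 70, 70, 60, 45, 30.
  135 → USB stick 1 (new)  [load 135/140]
  130 → USB stick 2 (new)  [load 130/140]
  100 → USB stick 3 (new)  [load 100/140]
  70 → USB stick 4 (new)  [load 70/140]
  70 → USB stick 4  [load 140/140]
  60 → USB stick 5 (new)  [load 60/140]
  45 → USB stick 5  [load 105/140]
  30 → USB stick 3  [load 130/140]
5 USB sticks opened.

5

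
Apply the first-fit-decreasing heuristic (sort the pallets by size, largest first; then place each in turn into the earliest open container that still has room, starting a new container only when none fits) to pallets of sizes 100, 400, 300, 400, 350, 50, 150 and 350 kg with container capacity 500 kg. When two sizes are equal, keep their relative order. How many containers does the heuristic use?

Sorted descending: 400, 400, 350, 350, 300, 150, 100, 50.
  400 → container 1 (new)  [load 400/500]
  400 → container 2 (new)  [load 400/500]
  350 → container 3 (new)  [load 350/500]
  350 → container 4 (new)  [load 350/500]
  300 → container 5 (new)  [load 300/500]
  150 → container 3  [load 500/500]
  100 → container 1  [load 500/500]
  50 → container 2  [load 450/500]
5 containers opened.

5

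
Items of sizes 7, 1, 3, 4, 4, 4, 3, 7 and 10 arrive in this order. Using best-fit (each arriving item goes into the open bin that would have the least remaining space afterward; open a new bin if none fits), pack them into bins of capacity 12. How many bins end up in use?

4

  7 → bin 1 (new)  [load 7/12]
  1 → bin 1  [load 8/12]
  3 → bin 1  [load 11/12]
  4 → bin 2 (new)  [load 4/12]
  4 → bin 2  [load 8/12]
  4 → bin 2  [load 12/12]
  3 → bin 3 (new)  [load 3/12]
  7 → bin 3  [load 10/12]
  10 → bin 4 (new)  [load 10/12]
4 bins opened.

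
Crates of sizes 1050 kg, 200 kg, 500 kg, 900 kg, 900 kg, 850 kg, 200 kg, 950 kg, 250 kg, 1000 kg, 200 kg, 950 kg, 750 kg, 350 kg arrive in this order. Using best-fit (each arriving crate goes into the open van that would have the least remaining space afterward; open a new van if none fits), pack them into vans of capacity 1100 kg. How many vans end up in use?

  1050 → van 1 (new)  [load 1050/1100]
  200 → van 2 (new)  [load 200/1100]
  500 → van 2  [load 700/1100]
  900 → van 3 (new)  [load 900/1100]
  900 → van 4 (new)  [load 900/1100]
  850 → van 5 (new)  [load 850/1100]
  200 → van 3  [load 1100/1100]
  950 → van 6 (new)  [load 950/1100]
  250 → van 5  [load 1100/1100]
  1000 → van 7 (new)  [load 1000/1100]
  200 → van 4  [load 1100/1100]
  950 → van 8 (new)  [load 950/1100]
  750 → van 9 (new)  [load 750/1100]
  350 → van 9  [load 1100/1100]
9 vans opened.

9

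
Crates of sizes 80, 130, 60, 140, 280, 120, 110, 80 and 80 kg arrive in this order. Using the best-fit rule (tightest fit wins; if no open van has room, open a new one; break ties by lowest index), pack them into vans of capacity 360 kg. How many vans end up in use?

4

  80 → van 1 (new)  [load 80/360]
  130 → van 1  [load 210/360]
  60 → van 1  [load 270/360]
  140 → van 2 (new)  [load 140/360]
  280 → van 3 (new)  [load 280/360]
  120 → van 2  [load 260/360]
  110 → van 4 (new)  [load 110/360]
  80 → van 3  [load 360/360]
  80 → van 1  [load 350/360]
4 vans opened.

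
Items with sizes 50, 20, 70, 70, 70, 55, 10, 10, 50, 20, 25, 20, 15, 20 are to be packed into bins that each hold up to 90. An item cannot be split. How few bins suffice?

Total = 70 + 70 + 70 + 55 + 50 + 50 + 25 + 20 + 20 + 20 + 20 + 15 + 10 + 10 = 505.
Lower bound: ⌈505/90⌉ = 6 bins.
A packing using 6 bins:
  bin 1: 70 + 20 = 90
  bin 2: 70 + 20 = 90
  bin 3: 70 + 20 = 90
  bin 4: 55 + 25 + 10 = 90
  bin 5: 50 + 20 + 15 = 85
  bin 6: 50 + 10 = 60
This matches the lower bound, so 6 is optimal.

6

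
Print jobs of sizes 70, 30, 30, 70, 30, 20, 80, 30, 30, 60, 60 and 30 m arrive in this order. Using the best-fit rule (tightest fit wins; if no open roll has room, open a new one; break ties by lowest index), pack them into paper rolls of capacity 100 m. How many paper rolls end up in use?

6

  70 → roll 1 (new)  [load 70/100]
  30 → roll 1  [load 100/100]
  30 → roll 2 (new)  [load 30/100]
  70 → roll 2  [load 100/100]
  30 → roll 3 (new)  [load 30/100]
  20 → roll 3  [load 50/100]
  80 → roll 4 (new)  [load 80/100]
  30 → roll 3  [load 80/100]
  30 → roll 5 (new)  [load 30/100]
  60 → roll 5  [load 90/100]
  60 → roll 6 (new)  [load 60/100]
  30 → roll 6  [load 90/100]
6 paper rolls opened.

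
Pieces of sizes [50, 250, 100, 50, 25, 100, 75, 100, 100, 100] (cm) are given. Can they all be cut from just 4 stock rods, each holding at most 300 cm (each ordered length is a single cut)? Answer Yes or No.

A valid assignment using 4 stock rods:
  stock rod 1: 250 + 50 = 300
  stock rod 2: 100 + 100 + 100 = 300
  stock rod 3: 100 + 100 + 75 + 25 = 300
  stock rod 4: 50 = 50
Every load is within 300 cm, so 4 stock rods suffice.

Yes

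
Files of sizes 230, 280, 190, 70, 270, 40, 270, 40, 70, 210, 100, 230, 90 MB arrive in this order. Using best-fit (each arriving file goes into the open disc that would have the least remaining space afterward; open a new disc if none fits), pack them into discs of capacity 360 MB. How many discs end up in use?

7

  230 → disc 1 (new)  [load 230/360]
  280 → disc 2 (new)  [load 280/360]
  190 → disc 3 (new)  [load 190/360]
  70 → disc 2  [load 350/360]
  270 → disc 4 (new)  [load 270/360]
  40 → disc 4  [load 310/360]
  270 → disc 5 (new)  [load 270/360]
  40 → disc 4  [load 350/360]
  70 → disc 5  [load 340/360]
  210 → disc 6 (new)  [load 210/360]
  100 → disc 1  [load 330/360]
  230 → disc 7 (new)  [load 230/360]
  90 → disc 7  [load 320/360]
7 discs opened.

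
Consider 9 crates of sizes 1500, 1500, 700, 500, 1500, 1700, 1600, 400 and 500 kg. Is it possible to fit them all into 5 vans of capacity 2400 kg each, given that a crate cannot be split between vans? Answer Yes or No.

A valid assignment using 5 vans:
  van 1: 1700 + 700 = 2400
  van 2: 1600 + 500 = 2100
  van 3: 1500 + 500 + 400 = 2400
  van 4: 1500 = 1500
  van 5: 1500 = 1500
Every load is within 2400 kg, so 5 vans suffice.

Yes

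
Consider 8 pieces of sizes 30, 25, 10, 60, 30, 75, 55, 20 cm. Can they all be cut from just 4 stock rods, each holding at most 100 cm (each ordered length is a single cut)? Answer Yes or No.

A valid assignment using 4 stock rods:
  stock rod 1: 75 + 25 = 100
  stock rod 2: 60 + 30 + 10 = 100
  stock rod 3: 55 + 30 = 85
  stock rod 4: 20 = 20
Every load is within 100 cm, so 4 stock rods suffice.

Yes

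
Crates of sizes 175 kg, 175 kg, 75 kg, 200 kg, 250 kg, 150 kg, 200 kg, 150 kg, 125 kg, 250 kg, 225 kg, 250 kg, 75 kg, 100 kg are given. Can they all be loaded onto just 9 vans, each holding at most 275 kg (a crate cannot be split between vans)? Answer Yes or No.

No

Total = 2400 kg; ⌈2400/275⌉ = 9.
10 crates each exceed half the capacity and cannot share a van, forcing at least 10 vans.
At least 10 vans are required, but only 9 are allowed.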